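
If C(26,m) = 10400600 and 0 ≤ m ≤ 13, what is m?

13

C(26,m) increases on 0 ≤ m ≤ 13. C(26,12) = 9657700 and C(26,13) = 10400600, so m = 13.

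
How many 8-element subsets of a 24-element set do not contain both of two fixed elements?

660858

All 8-subsets: C(24,8) = 735471. Those containing both fixed elements: C(22,6) = 74613.
735471 − 74613 = 660858.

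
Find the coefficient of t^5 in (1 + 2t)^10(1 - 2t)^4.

Coefficient of t^5 = Σ_{j} C(10,j)·2^j·C(4,5-j)·(-2)^(5-j) for j from 1 to 5.
= 320 + (-5760) + 23040 + (-26880) + 8064 = -1216.

-1216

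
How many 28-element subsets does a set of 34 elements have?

C(34,28) = C(34,6) by symmetry.
C(34,6) = (34·33·32·31·30·29) / 6! = 968330880 / 720 = 1344904.

1344904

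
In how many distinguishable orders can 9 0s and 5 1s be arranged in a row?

2002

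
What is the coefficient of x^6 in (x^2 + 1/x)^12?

924

General term: C(12,j)·(x^2)^j·(1/x)^(12-j), with x-exponent 2j − 1(12−j) = 3j − 12.
Set 3j − 12 = 6: j = 6.
C(12,6) = 924; 1^6 = 1; 1^6 = 1.
Coefficient = 924 · 1 · 1 = 924.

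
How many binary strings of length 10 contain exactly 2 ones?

Choose the 2 positions: C(10,2) = 45.

45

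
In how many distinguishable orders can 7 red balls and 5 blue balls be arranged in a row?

Choose positions for the red balls: C(12,7) = 792.

792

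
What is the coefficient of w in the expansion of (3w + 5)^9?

The general term is C(9,j)·(3w)^j·(5)^(9-j); the w^1 term has j = 1.
C(9,1) = 9.
Coefficient = C(9,1) · 3^1 · 5^8 = 9 · 3 · 390625 = 10546875.

10546875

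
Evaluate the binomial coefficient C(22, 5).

C(22,5) = (22·21·20·19·18) / 5! = 3160080 / 120 = 26334.

26334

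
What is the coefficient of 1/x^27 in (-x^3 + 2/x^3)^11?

General term: C(11,j)·(-x^3)^j·(2/x^3)^(11-j), with x-exponent 3j − 3(11−j) = 6j − 33.
Set 6j − 33 = -27: j = 1.
C(11,1) = 11; (-1)^1 = -1; 2^10 = 1024.
Coefficient = 11 · (-1) · 1024 = -11264.

-11264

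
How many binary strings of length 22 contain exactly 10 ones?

646646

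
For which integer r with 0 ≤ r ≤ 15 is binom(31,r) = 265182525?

C(31,r) increases on 0 ≤ r ≤ 15. C(31,13) = 206253075 and C(31,14) = 265182525, so r = 14.

14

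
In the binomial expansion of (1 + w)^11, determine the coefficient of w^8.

165

The general term is C(11,j)·(1)^j·(w)^(11-j); the w^8 term has j = 3.
C(11,3) = 165.
Coefficient = C(11,3) = 165.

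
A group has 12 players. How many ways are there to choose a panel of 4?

This is C(12,4) = 495.

495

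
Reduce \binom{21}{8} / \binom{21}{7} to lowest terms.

7/4

C(n,k+1)/C(n,k) = (n−k)/(k+1) = (21−7)/(7+1) = 14/8 = 7/4.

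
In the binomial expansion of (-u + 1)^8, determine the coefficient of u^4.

70

The general term is C(8,j)·(-u)^j·(1)^(8-j); the u^4 term has j = 4.
C(8,4) = 70.
Coefficient = C(8,4) = 70.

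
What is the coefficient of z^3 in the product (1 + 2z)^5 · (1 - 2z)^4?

-32

Coefficient of z^3 = Σ_{j} C(5,j)·2^j·C(4,3-j)·(-2)^(3-j) for j from 0 to 3.
= (-32) + 240 + (-320) + 80 = -32.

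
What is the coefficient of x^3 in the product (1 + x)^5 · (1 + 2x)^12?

3330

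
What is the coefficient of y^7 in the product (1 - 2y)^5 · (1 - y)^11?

-64790

Coefficient of y^7 = Σ_{j} C(5,j)·(-2)^j·C(11,7-j)·(-1)^(7-j) for j from 0 to 5.
= (-330) + (-4620) + (-18480) + (-26400) + (-13200) + (-1760) = -64790.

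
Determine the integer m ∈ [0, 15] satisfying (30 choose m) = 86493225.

12

C(30,m) increases on 0 ≤ m ≤ 15. C(30,11) = 54627300 and C(30,12) = 86493225, so m = 12.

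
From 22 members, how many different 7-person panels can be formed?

170544

This is C(22,7) = 170544.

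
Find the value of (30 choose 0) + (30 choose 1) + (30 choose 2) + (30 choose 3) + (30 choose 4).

1 + 30 + 435 + 4060 + 27405 = 31931.

31931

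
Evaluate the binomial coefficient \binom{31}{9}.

C(31,9) = (31·30·29·28·27·26·25·24·23) / 9! = 7315688016000 / 362880 = 20160075.

20160075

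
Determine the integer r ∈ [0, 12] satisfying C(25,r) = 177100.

6

C(25,r) increases on 0 ≤ r ≤ 12. C(25,5) = 53130 and C(25,6) = 177100, so r = 6.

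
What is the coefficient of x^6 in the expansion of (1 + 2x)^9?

5376

The general term is C(9,j)·(1)^j·(2x)^(9-j); the x^6 term has j = 3.
C(9,3) = 84.
Coefficient = C(9,3) · 2^6 = 84 · 64 = 5376.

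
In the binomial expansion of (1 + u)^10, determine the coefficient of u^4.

210

The general term is C(10,j)·(1)^j·(u)^(10-j); the u^4 term has j = 6.
C(10,6) = 210.
Coefficient = C(10,6) = 210.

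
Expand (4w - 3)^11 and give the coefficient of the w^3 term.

The general term is C(11,j)·(4w)^j·(-3)^(11-j); the w^3 term has j = 3.
C(11,3) = 165.
Coefficient = C(11,3) · 4^3 · (-3)^8 = 165 · 64 · 6561 = 69284160.

69284160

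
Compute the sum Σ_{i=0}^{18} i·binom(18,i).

Since i·C(18,i) = 18·C(17,i−1), the sum is 18·2^17 = 18·131072 = 2359296.

2359296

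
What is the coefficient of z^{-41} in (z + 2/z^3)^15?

245760

General term: C(15,j)·(z)^j·(2/z^3)^(15-j), with z-exponent 1j − 3(15−j) = 4j − 45.
Set 4j − 45 = -41: j = 1.
C(15,1) = 15; 1^1 = 1; 2^14 = 16384.
Coefficient = 15 · 1 · 16384 = 245760.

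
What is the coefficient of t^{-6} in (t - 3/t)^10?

295245

General term: C(10,j)·(t)^j·(-3/t)^(10-j), with t-exponent 1j − 1(10−j) = 2j − 10.
Set 2j − 10 = -6: j = 2.
C(10,2) = 45; 1^2 = 1; (-3)^8 = 6561.
Coefficient = 45 · 1 · 6561 = 295245.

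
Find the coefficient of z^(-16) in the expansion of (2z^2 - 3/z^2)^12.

15588936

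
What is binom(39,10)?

635745396

C(39,10) = (39·38·37·36·35·34·33·32·31·30) / 10! = 2306992893004800 / 3628800 = 635745396.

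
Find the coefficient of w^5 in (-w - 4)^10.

258048

The general term is C(10,j)·(-w)^j·(-4)^(10-j); the w^5 term has j = 5.
C(10,5) = 252.
Coefficient = C(10,5) · (-1)^5 · (-4)^5 = 252 · (-1) · (-1024) = 258048.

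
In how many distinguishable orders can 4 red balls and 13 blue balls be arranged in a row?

2380

Choose positions for the red balls: C(17,4) = 2380.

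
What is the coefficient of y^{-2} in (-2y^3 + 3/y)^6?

General term: C(6,j)·(-2y^3)^j·(3/y)^(6-j), with y-exponent 3j − 1(6−j) = 4j − 6.
Set 4j − 6 = -2: j = 1.
C(6,1) = 6; (-2)^1 = -2; 3^5 = 243.
Coefficient = 6 · (-2) · 243 = -2916.

-2916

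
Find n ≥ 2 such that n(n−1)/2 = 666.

n(n−1)/2 = 666 ⇒ n(n−1) = 1332. Since 37·36 = 1332, n = 37.

37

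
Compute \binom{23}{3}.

1771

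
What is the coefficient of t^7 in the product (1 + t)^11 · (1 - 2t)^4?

Coefficient of t^7 = Σ_{j} C(11,j)·1^j·C(4,7-j)·(-2)^(7-j) for j from 3 to 7.
= 2640 + (-10560) + 11088 + (-3696) + 330 = -198.

-198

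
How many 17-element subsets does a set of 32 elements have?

565722720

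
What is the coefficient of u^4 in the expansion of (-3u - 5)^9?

The general term is C(9,j)·(-3u)^j·(-5)^(9-j); the u^4 term has j = 4.
C(9,4) = 126.
Coefficient = C(9,4) · (-3)^4 · (-5)^5 = 126 · 81 · (-3125) = -31893750.

-31893750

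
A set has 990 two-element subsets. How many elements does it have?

45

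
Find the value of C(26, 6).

230230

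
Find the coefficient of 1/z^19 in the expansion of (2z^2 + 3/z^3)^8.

General term: C(8,j)·(2z^2)^j·(3/z^3)^(8-j), with z-exponent 2j − 3(8−j) = 5j − 24.
Set 5j − 24 = -19: j = 1.
C(8,1) = 8; 2^1 = 2; 3^7 = 2187.
Coefficient = 8 · 2 · 2187 = 34992.

34992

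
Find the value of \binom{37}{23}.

6107086800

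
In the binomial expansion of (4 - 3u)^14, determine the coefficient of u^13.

The general term is C(14,j)·(4)^j·(-3u)^(14-j); the u^13 term has j = 1.
C(14,1) = 14.
Coefficient = C(14,1) · 4^1 · (-3)^13 = 14 · 4 · (-1594323) = -89282088.

-89282088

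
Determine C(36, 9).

C(36,9) = (36·35·34·33·32·31·30·29·28) / 9! = 34162713446400 / 362880 = 94143280.

94143280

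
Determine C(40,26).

23206929840

C(40,26) = C(40,14) by symmetry.
C(40,14) = (40·39·38·37·36·35·34·33·32·31·30·29·28·27) / 14! = 2023140487449489408000 / 87178291200 = 23206929840.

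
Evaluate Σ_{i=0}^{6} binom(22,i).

110056

1 + 22 + 231 + 1540 + 7315 + 26334 + 74613 = 110056.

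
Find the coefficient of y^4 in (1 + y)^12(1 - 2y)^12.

-561

Coefficient of y^4 = Σ_{j} C(12,j)·1^j·C(12,4-j)·(-2)^(4-j) for j from 0 to 4.
= 7920 + (-21120) + 17424 + (-5280) + 495 = -561.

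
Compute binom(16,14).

C(16,14) = C(16,2) by symmetry.
C(16,2) = (16·15) / 2! = 240 / 2 = 120.

120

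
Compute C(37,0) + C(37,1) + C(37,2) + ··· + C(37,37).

137438953472

Setting x = 1 in (1+x)^37 gives Σ C(37,r) = 2^37 = 137438953472.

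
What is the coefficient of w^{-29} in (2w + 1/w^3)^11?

22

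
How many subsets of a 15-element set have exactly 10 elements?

Choose the 10 positions: C(15,10) = 3003.

3003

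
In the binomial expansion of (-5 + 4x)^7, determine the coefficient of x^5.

The general term is C(7,j)·(-5)^j·(4x)^(7-j); the x^5 term has j = 2.
C(7,2) = 21.
Coefficient = C(7,2) · (-5)^2 · 4^5 = 21 · 25 · 1024 = 537600.

537600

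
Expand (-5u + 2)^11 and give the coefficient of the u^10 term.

214843750

The general term is C(11,j)·(-5u)^j·(2)^(11-j); the u^10 term has j = 10.
C(11,10) = 11.
Coefficient = C(11,10) · (-5)^10 · 2^1 = 11 · 9765625 · 2 = 214843750.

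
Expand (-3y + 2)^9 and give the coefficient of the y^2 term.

41472

The general term is C(9,j)·(-3y)^j·(2)^(9-j); the y^2 term has j = 2.
C(9,2) = 36.
Coefficient = C(9,2) · (-3)^2 · 2^7 = 36 · 9 · 128 = 41472.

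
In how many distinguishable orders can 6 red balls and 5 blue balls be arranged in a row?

462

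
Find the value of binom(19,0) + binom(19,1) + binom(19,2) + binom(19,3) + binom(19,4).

1 + 19 + 171 + 969 + 3876 = 5036.

5036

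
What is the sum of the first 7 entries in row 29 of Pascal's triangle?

621616

1 + 29 + 406 + 3654 + 23751 + 118755 + 475020 = 621616.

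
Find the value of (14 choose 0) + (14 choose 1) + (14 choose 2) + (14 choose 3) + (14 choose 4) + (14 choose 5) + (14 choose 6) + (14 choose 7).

9908

1 + 14 + 91 + 364 + 1001 + 2002 + 3003 + 3432 = 9908.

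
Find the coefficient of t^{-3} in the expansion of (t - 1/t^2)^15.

General term: C(15,j)·(t)^j·(-1/t^2)^(15-j), with t-exponent 1j − 2(15−j) = 3j − 30.
Set 3j − 30 = -3: j = 9.
C(15,9) = 5005; 1^9 = 1; (-1)^6 = 1.
Coefficient = 5005 · 1 · 1 = 5005.

5005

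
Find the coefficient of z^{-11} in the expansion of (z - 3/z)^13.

6908733

General term: C(13,j)·(z)^j·(-3/z)^(13-j), with z-exponent 1j − 1(13−j) = 2j − 13.
Set 2j − 13 = -11: j = 1.
C(13,1) = 13; 1^1 = 1; (-3)^12 = 531441.
Coefficient = 13 · 1 · 531441 = 6908733.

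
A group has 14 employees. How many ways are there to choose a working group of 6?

3003

This is C(14,6) = 3003.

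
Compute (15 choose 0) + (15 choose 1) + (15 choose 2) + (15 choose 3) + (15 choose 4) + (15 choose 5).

1 + 15 + 105 + 455 + 1365 + 3003 = 4944.

4944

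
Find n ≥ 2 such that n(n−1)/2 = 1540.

56

n(n−1)/2 = 1540 ⇒ n(n−1) = 3080. Since 56·55 = 3080, n = 56.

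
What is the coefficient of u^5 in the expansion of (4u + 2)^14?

The general term is C(14,j)·(4u)^j·(2)^(14-j); the u^5 term has j = 5.
C(14,5) = 2002.
Coefficient = C(14,5) · 4^5 · 2^9 = 2002 · 1024 · 512 = 1049624576.

1049624576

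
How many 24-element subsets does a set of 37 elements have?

3562467300

C(37,24) = C(37,13) by symmetry.
C(37,13) = (37·36·35·34·33·32·31·30·29·28·27·26·25) / 13! = 22183557976419840000 / 6227020800 = 3562467300.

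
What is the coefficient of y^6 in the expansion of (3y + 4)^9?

The general term is C(9,j)·(3y)^j·(4)^(9-j); the y^6 term has j = 6.
C(9,6) = 84.
Coefficient = C(9,6) · 3^6 · 4^3 = 84 · 729 · 64 = 3919104.

3919104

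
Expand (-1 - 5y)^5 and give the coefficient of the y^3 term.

-1250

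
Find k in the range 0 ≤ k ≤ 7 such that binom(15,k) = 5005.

6

C(15,k) increases on 0 ≤ k ≤ 7. C(15,5) = 3003 and C(15,6) = 5005, so k = 6.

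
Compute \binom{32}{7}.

C(32,7) = (32·31·30·29·28·27·26) / 7! = 16963914240 / 5040 = 3365856.

3365856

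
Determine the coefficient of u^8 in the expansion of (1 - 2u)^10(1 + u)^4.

1824

Coefficient of u^8 = Σ_{j} C(10,j)·(-2)^j·C(4,8-j)·1^(8-j) for j from 4 to 8.
= 3360 + (-32256) + 80640 + (-61440) + 11520 = 1824.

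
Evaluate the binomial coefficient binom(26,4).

C(26,4) = (26·25·24·23) / 4! = 358800 / 24 = 14950.

14950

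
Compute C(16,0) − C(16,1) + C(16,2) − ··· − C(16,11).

-1365

The partial alternating sum Σ_{k=0}^{11} (−1)^k C(16,k) = (−1)^11 C(15,11) = -1365.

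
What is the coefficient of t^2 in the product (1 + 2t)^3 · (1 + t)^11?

Coefficient of t^2 = Σ_{j} C(3,j)·2^j·C(11,2-j)·1^(2-j) for j from 0 to 2.
= 55 + 66 + 12 = 133.

133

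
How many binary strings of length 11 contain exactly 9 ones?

55

Choose the 9 positions: C(11,9) = 55.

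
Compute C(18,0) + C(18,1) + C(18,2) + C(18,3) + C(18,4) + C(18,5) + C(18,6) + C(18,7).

63004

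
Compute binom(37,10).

348330136

C(37,10) = (37·36·35·34·33·32·31·30·29·28) / 10! = 1264020397516800 / 3628800 = 348330136.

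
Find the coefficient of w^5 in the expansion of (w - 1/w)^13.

715

General term: C(13,j)·(w)^j·(-1/w)^(13-j), with w-exponent 1j − 1(13−j) = 2j − 13.
Set 2j − 13 = 5: j = 9.
C(13,9) = 715; 1^9 = 1; (-1)^4 = 1.
Coefficient = 715 · 1 · 1 = 715.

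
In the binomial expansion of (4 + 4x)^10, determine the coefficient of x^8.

47185920

The general term is C(10,j)·(4)^j·(4x)^(10-j); the x^8 term has j = 2.
C(10,2) = 45.
Coefficient = C(10,2) · 4^2 · 4^8 = 45 · 16 · 65536 = 47185920.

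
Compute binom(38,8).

48903492

C(38,8) = (38·37·36·35·34·33·32·31) / 8! = 1971788797440 / 40320 = 48903492.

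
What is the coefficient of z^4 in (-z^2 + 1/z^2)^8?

General term: C(8,j)·(-z^2)^j·(1/z^2)^(8-j), with z-exponent 2j − 2(8−j) = 4j − 16.
Set 4j − 16 = 4: j = 5.
C(8,5) = 56; (-1)^5 = -1; 1^3 = 1.
Coefficient = 56 · (-1) · 1 = -56.

-56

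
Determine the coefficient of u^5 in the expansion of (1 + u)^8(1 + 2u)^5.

5908

Coefficient of u^5 = Σ_{j} C(8,j)·1^j·C(5,5-j)·2^(5-j) for j from 0 to 5.
= 32 + 640 + 2240 + 2240 + 700 + 56 = 5908.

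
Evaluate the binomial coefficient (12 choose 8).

495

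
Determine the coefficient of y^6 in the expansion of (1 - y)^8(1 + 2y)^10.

756

Coefficient of y^6 = Σ_{j} C(8,j)·(-1)^j·C(10,6-j)·2^(6-j) for j from 0 to 6.
= 13440 + (-64512) + 94080 + (-53760) + 12600 + (-1120) + 28 = 756.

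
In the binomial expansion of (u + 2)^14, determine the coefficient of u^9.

64064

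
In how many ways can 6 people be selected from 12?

This is C(12,6) = 924.

924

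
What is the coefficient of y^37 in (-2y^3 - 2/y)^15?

General term: C(15,j)·(-2y^3)^j·(-2/y)^(15-j), with y-exponent 3j − 1(15−j) = 4j − 15.
Set 4j − 15 = 37: j = 13.
C(15,13) = 105; (-2)^13 = -8192; (-2)^2 = 4.
Coefficient = 105 · (-8192) · 4 = -3440640.

-3440640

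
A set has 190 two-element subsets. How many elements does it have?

20

n(n−1)/2 = 190 ⇒ n(n−1) = 380. Since 20·19 = 380, n = 20.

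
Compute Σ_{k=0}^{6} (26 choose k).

313912

1 + 26 + 325 + 2600 + 14950 + 65780 + 230230 = 313912.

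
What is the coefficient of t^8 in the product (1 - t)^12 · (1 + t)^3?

Coefficient of t^8 = Σ_{j} C(12,j)·(-1)^j·C(3,8-j)·1^(8-j) for j from 5 to 8.
= (-792) + 2772 + (-2376) + 495 = 99.

99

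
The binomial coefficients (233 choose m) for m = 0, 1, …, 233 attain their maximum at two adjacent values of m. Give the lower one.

For odd n = 233, C(233,m) peaks at m = (n−1)/2 and (n+1)/2; the lower is 116.

116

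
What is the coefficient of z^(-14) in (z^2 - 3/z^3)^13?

8444007

General term: C(13,j)·(z^2)^j·(-3/z^3)^(13-j), with z-exponent 2j − 3(13−j) = 5j − 39.
Set 5j − 39 = -14: j = 5.
C(13,5) = 1287; 1^5 = 1; (-3)^8 = 6561.
Coefficient = 1287 · 1 · 6561 = 8444007.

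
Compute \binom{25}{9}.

2042975

C(25,9) = (25·24·23·22·21·20·19·18·17) / 9! = 741354768000 / 362880 = 2042975.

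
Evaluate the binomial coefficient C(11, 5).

462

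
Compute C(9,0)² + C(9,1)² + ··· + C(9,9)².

48620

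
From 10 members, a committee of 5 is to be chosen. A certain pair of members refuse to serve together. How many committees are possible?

All 5-subsets: C(10,5) = 252. Those containing both fixed elements: C(8,3) = 56.
252 − 56 = 196.

196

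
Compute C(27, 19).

2220075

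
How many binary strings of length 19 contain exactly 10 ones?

92378

Choose the 10 positions: C(19,10) = 92378.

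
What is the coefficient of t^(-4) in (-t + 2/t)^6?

General term: C(6,j)·(-t)^j·(2/t)^(6-j), with t-exponent 1j − 1(6−j) = 2j − 6.
Set 2j − 6 = -4: j = 1.
C(6,1) = 6; (-1)^1 = -1; 2^5 = 32.
Coefficient = 6 · (-1) · 32 = -192.

-192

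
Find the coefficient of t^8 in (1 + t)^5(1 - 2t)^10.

4320

Coefficient of t^8 = Σ_{j} C(5,j)·1^j·C(10,8-j)·(-2)^(8-j) for j from 0 to 5.
= 11520 + (-76800) + 134400 + (-80640) + 16800 + (-960) = 4320.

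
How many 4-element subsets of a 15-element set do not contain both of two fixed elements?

All 4-subsets: C(15,4) = 1365. Those containing both fixed elements: C(13,2) = 78.
1365 − 78 = 1287.

1287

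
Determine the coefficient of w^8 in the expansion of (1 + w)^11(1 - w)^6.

Coefficient of w^8 = Σ_{j} C(11,j)·1^j·C(6,8-j)·(-1)^(8-j) for j from 2 to 8.
= 55 + (-990) + 4950 + (-9240) + 6930 + (-1980) + 165 = -110.

-110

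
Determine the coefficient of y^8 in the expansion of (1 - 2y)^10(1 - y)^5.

321120

Coefficient of y^8 = Σ_{j} C(10,j)·(-2)^j·C(5,8-j)·(-1)^(8-j) for j from 3 to 8.
= 960 + 16800 + 80640 + 134400 + 76800 + 11520 = 321120.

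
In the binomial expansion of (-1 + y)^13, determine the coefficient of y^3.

286

The general term is C(13,j)·(-1)^j·(y)^(13-j); the y^3 term has j = 10.
C(13,10) = 286.
Coefficient = C(13,10) = 286.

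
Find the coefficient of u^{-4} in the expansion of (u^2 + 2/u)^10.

11520

General term: C(10,j)·(u^2)^j·(2/u)^(10-j), with u-exponent 2j − 1(10−j) = 3j − 10.
Set 3j − 10 = -4: j = 2.
C(10,2) = 45; 1^2 = 1; 2^8 = 256.
Coefficient = 45 · 1 · 256 = 11520.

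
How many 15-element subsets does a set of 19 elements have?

3876

C(19,15) = C(19,4) by symmetry.
C(19,4) = (19·18·17·16) / 4! = 93024 / 24 = 3876.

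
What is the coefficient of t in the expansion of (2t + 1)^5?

10

The general term is C(5,j)·(2t)^j·(1)^(5-j); the t^1 term has j = 1.
C(5,1) = 5.
Coefficient = C(5,1) · 2^1 = 5 · 2 = 10.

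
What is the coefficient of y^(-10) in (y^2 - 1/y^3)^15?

General term: C(15,j)·(y^2)^j·(-1/y^3)^(15-j), with y-exponent 2j − 3(15−j) = 5j − 45.
Set 5j − 45 = -10: j = 7.
C(15,7) = 6435; 1^7 = 1; (-1)^8 = 1.
Coefficient = 6435 · 1 · 1 = 6435.

6435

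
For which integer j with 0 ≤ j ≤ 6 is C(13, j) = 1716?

C(13,j) increases on 0 ≤ j ≤ 6. C(13,5) = 1287 and C(13,6) = 1716, so j = 6.

6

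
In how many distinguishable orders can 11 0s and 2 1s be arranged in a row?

78

Choose positions for the 0s: C(13,11) = 78.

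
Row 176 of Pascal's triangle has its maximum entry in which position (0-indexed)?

C(176,k) is maximized at k = 176/2 = 88.

88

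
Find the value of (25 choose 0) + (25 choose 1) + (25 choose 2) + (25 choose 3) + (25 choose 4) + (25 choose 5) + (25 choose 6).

1 + 25 + 300 + 2300 + 12650 + 53130 + 177100 = 245506.

245506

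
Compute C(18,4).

3060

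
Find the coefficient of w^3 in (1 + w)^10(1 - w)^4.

-4

Coefficient of w^3 = Σ_{j} C(10,j)·1^j·C(4,3-j)·(-1)^(3-j) for j from 0 to 3.
= (-4) + 60 + (-180) + 120 = -4.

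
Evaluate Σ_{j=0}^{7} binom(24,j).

1 + 24 + 276 + 2024 + 10626 + 42504 + 134596 + 346104 = 536155.

536155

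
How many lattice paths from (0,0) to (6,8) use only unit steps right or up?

Each path is a sequence of 14 steps with 6 rights: C(14,6) = 3003.

3003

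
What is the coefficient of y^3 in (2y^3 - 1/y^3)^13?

219648

General term: C(13,j)·(2y^3)^j·(-1/y^3)^(13-j), with y-exponent 3j − 3(13−j) = 6j − 39.
Set 6j − 39 = 3: j = 7.
C(13,7) = 1716; 2^7 = 128; (-1)^6 = 1.
Coefficient = 1716 · 128 · 1 = 219648.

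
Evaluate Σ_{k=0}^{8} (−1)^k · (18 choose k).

24310

The partial alternating sum Σ_{k=0}^{8} (−1)^k C(18,k) = (−1)^8 C(17,8) = 24310.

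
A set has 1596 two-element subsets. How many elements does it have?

57

n(n−1)/2 = 1596 ⇒ n(n−1) = 3192. Since 57·56 = 3192, n = 57.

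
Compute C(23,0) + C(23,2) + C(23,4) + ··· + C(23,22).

4194304

Half of (1+1)^23 + (1−1)^23 gives the even-index sum: 2^22 = 4194304.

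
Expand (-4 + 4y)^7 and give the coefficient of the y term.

The general term is C(7,j)·(-4)^j·(4y)^(7-j); the y^1 term has j = 6.
C(7,6) = 7.
Coefficient = C(7,6) · (-4)^6 · 4^1 = 7 · 4096 · 4 = 114688.

114688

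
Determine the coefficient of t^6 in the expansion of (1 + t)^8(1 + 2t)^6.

Coefficient of t^6 = Σ_{j} C(8,j)·1^j·C(6,6-j)·2^(6-j) for j from 0 to 6.
= 64 + 1536 + 6720 + 8960 + 4200 + 672 + 28 = 22180.

22180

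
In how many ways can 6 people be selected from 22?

74613

This is C(22,6) = 74613.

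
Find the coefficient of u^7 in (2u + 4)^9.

73728

The general term is C(9,j)·(2u)^j·(4)^(9-j); the u^7 term has j = 7.
C(9,7) = 36.
Coefficient = C(9,7) · 2^7 · 4^2 = 36 · 128 · 16 = 73728.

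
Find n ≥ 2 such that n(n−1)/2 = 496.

n(n−1)/2 = 496 ⇒ n(n−1) = 992. Since 32·31 = 992, n = 32.

32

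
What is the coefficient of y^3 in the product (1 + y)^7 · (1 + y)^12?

969

(1 + y)^7(1 + y)^12 = (1 + y)^19, so the coefficient of y^3 is C(19,3)·1^3 = 969·1 = 969.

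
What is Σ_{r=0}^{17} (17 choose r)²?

Σ C(17,r)² is the coefficient of x^17 in (1+x)^17(1+x)^17 = (1+x)^34, i.e. C(34,17) = 2333606220.

2333606220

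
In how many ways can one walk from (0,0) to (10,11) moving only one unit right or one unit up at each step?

Each path is a sequence of 21 steps with 10 rights: C(21,10) = 352716.

352716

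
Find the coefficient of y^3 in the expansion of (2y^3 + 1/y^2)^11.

14784

General term: C(11,j)·(2y^3)^j·(1/y^2)^(11-j), with y-exponent 3j − 2(11−j) = 5j − 22.
Set 5j − 22 = 3: j = 5.
C(11,5) = 462; 2^5 = 32; 1^6 = 1.
Coefficient = 462 · 32 · 1 = 14784.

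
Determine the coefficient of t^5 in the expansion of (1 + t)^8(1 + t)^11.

(1 + t)^8(1 + t)^11 = (1 + t)^19, so the coefficient of t^5 is C(19,5)·1^5 = 11628·1 = 11628.

11628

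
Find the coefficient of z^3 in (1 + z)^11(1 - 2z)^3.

Coefficient of z^3 = Σ_{j} C(11,j)·1^j·C(3,3-j)·(-2)^(3-j) for j from 0 to 3.
= (-8) + 132 + (-330) + 165 = -41.

-41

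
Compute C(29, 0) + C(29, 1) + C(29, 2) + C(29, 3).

4090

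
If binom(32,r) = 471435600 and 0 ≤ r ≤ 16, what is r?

C(32,r) increases on 0 ≤ r ≤ 16. C(32,13) = 347373600 and C(32,14) = 471435600, so r = 14.

14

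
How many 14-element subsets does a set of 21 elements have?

116280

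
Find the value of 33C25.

13884156

C(33,25) = C(33,8) by symmetry.
C(33,8) = (33·32·31·30·29·28·27·26) / 8! = 559809169920 / 40320 = 13884156.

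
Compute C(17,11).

12376

C(17,11) = C(17,6) by symmetry.
C(17,6) = (17·16·15·14·13·12) / 6! = 8910720 / 720 = 12376.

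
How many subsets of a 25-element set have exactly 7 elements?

Choose the 7 positions: C(25,7) = 480700.

480700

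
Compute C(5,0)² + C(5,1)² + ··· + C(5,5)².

252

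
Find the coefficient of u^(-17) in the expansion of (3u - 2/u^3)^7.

1344

General term: C(7,j)·(3u)^j·(-2/u^3)^(7-j), with u-exponent 1j − 3(7−j) = 4j − 21.
Set 4j − 21 = -17: j = 1.
C(7,1) = 7; 3^1 = 3; (-2)^6 = 64.
Coefficient = 7 · 3 · 64 = 1344.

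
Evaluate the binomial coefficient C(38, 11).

1203322288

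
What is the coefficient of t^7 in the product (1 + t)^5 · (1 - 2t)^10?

180

Coefficient of t^7 = Σ_{j} C(5,j)·1^j·C(10,7-j)·(-2)^(7-j) for j from 0 to 5.
= (-15360) + 67200 + (-80640) + 33600 + (-4800) + 180 = 180.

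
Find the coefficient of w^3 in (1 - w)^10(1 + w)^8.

Coefficient of w^3 = Σ_{j} C(10,j)·(-1)^j·C(8,3-j)·1^(3-j) for j from 0 to 3.
= 56 + (-280) + 360 + (-120) = 16.

16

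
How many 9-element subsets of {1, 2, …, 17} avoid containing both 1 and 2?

All 9-subsets: C(17,9) = 24310. Those containing both fixed elements: C(15,7) = 6435.
24310 − 6435 = 17875.

17875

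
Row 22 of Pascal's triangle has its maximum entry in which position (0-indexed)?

C(22,r) is maximized at r = 22/2 = 11.

11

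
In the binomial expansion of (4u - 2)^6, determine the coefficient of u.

The general term is C(6,j)·(4u)^j·(-2)^(6-j); the u^1 term has j = 1.
C(6,1) = 6.
Coefficient = C(6,1) · 4^1 · (-2)^5 = 6 · 4 · (-32) = -768.

-768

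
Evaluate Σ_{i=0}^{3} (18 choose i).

988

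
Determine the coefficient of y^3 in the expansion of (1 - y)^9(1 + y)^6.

17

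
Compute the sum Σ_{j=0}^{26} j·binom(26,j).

Differentiating (1+x)^26 and setting x=1: Σ j·C(26,j) = 26·2^25 = 872415232.

872415232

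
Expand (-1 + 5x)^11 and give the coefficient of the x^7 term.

The general term is C(11,j)·(-1)^j·(5x)^(11-j); the x^7 term has j = 4.
C(11,4) = 330.
Coefficient = C(11,4) · 5^7 = 330 · 78125 = 25781250.

25781250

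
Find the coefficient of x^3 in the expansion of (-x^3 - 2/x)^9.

General term: C(9,j)·(-x^3)^j·(-2/x)^(9-j), with x-exponent 3j − 1(9−j) = 4j − 9.
Set 4j − 9 = 3: j = 3.
C(9,3) = 84; (-1)^3 = -1; (-2)^6 = 64.
Coefficient = 84 · (-1) · 64 = -5376.

-5376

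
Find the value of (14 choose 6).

3003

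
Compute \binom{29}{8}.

4292145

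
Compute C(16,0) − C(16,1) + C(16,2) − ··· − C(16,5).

-3003

The partial alternating sum Σ_{k=0}^{5} (−1)^k C(16,k) = (−1)^5 C(15,5) = -3003.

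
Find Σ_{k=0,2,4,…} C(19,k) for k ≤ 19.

Even-k terms of row 19 sum to 2^18 = 262144.

262144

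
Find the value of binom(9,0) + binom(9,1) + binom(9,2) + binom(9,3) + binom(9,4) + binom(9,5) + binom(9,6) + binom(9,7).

502

1 + 9 + 36 + 84 + 126 + 126 + 84 + 36 = 502.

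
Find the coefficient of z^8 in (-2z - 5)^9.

-11520

The general term is C(9,j)·(-2z)^j·(-5)^(9-j); the z^8 term has j = 8.
C(9,8) = 9.
Coefficient = C(9,8) · (-2)^8 · (-5)^1 = 9 · 256 · (-5) = -11520.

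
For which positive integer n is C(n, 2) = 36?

n(n−1)/2 = 36 ⇒ n(n−1) = 72. Since 9·8 = 72, n = 9.

9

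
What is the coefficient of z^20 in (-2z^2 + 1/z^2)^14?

372736

General term: C(14,j)·(-2z^2)^j·(1/z^2)^(14-j), with z-exponent 2j − 2(14−j) = 4j − 28.
Set 4j − 28 = 20: j = 12.
C(14,12) = 91; (-2)^12 = 4096; 1^2 = 1.
Coefficient = 91 · 4096 · 1 = 372736.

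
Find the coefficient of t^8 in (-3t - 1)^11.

-1082565

The general term is C(11,j)·(-3t)^j·(-1)^(11-j); the t^8 term has j = 8.
C(11,8) = 165.
Coefficient = C(11,8) · (-3)^8 · (-1)^3 = 165 · 6561 · (-1) = -1082565.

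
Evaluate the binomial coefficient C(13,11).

C(13,11) = C(13,2) by symmetry.
C(13,2) = (13·12) / 2! = 156 / 2 = 78.

78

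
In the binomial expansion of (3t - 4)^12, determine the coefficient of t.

-150994944

The general term is C(12,j)·(3t)^j·(-4)^(12-j); the t^1 term has j = 1.
C(12,1) = 12.
Coefficient = C(12,1) · 3^1 · (-4)^11 = 12 · 3 · (-4194304) = -150994944.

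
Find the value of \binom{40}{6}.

C(40,6) = (40·39·38·37·36·35) / 6! = 2763633600 / 720 = 3838380.

3838380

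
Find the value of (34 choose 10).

131128140

C(34,10) = (34·33·32·31·30·29·28·27·26·25) / 10! = 475837794432000 / 3628800 = 131128140.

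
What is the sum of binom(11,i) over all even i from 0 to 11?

1024

Even-i terms of row 11 sum to 2^10 = 1024.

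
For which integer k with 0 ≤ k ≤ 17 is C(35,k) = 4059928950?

C(35,k) increases on 0 ≤ k ≤ 17. C(35,15) = 3247943160 and C(35,16) = 4059928950, so k = 16.

16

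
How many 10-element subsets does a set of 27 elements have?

C(27,10) = (27·26·25·24·23·22·21·20·19·18) / 10! = 30613591008000 / 3628800 = 8436285.

8436285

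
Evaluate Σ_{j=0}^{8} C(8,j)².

12870

Σ C(8,j)² is the coefficient of x^8 in (1+x)^8(1+x)^8 = (1+x)^16, i.e. C(16,8) = 12870.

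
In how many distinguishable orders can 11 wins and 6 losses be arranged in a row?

Choose positions for the wins: C(17,11) = 12376.

12376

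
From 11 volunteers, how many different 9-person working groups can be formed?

This is C(11,9) = 55.

55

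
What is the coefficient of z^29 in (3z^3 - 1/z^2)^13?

General term: C(13,j)·(3z^3)^j·(-1/z^2)^(13-j), with z-exponent 3j − 2(13−j) = 5j − 26.
Set 5j − 26 = 29: j = 11.
C(13,11) = 78; 3^11 = 177147; (-1)^2 = 1.
Coefficient = 78 · 177147 · 1 = 13817466.

13817466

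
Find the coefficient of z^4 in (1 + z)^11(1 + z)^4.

1365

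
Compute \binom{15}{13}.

105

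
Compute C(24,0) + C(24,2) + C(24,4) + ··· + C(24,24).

Even-i terms of row 24 sum to 2^23 = 8388608.

8388608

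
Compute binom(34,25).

52451256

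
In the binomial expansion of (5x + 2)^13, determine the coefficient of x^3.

36608000

The general term is C(13,j)·(5x)^j·(2)^(13-j); the x^3 term has j = 3.
C(13,3) = 286.
Coefficient = C(13,3) · 5^3 · 2^10 = 286 · 125 · 1024 = 36608000.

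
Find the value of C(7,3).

35

C(7,3) = (7·6·5) / 3! = 210 / 6 = 35.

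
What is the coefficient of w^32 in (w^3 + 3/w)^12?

General term: C(12,j)·(w^3)^j·(3/w)^(12-j), with w-exponent 3j − 1(12−j) = 4j − 12.
Set 4j − 12 = 32: j = 11.
C(12,11) = 12; 1^11 = 1; 3^1 = 3.
Coefficient = 12 · 1 · 3 = 36.

36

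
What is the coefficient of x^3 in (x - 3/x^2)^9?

General term: C(9,j)·(x)^j·(-3/x^2)^(9-j), with x-exponent 1j − 2(9−j) = 3j − 18.
Set 3j − 18 = 3: j = 7.
C(9,7) = 36; 1^7 = 1; (-3)^2 = 9.
Coefficient = 36 · 1 · 9 = 324.

324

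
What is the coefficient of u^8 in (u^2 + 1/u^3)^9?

General term: C(9,j)·(u^2)^j·(1/u^3)^(9-j), with u-exponent 2j − 3(9−j) = 5j − 27.
Set 5j − 27 = 8: j = 7.
C(9,7) = 36; 1^7 = 1; 1^2 = 1.
Coefficient = 36 · 1 · 1 = 36.

36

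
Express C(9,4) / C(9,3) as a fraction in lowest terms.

C(n,k+1)/C(n,k) = (n−k)/(k+1) = (9−3)/(3+1) = 6/4 = 3/2.

3/2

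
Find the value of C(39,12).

C(39,12) = (39·38·37·36·35·34·33·32·31·30·29·28) / 12! = 1873278229119897600 / 479001600 = 3910797436.

3910797436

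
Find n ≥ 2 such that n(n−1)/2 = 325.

n(n−1)/2 = 325 ⇒ n(n−1) = 650. Since 26·25 = 650, n = 26.

26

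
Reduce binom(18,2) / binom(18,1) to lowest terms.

17/2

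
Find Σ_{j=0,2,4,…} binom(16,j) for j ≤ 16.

32768

Even-j terms of row 16 sum to 2^15 = 32768.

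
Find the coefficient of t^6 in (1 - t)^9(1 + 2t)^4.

-12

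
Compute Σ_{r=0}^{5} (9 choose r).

1 + 9 + 36 + 84 + 126 + 126 = 382.

382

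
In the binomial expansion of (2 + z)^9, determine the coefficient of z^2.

4608

The general term is C(9,j)·(2)^j·(z)^(9-j); the z^2 term has j = 7.
C(9,7) = 36.
Coefficient = C(9,7) · 2^7 = 36 · 128 = 4608.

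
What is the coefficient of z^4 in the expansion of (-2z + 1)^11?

The general term is C(11,j)·(-2z)^j·(1)^(11-j); the z^4 term has j = 4.
C(11,4) = 330.
Coefficient = C(11,4) · (-2)^4 = 330 · 16 = 5280.

5280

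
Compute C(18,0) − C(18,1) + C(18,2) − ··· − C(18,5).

-6188

The partial alternating sum Σ_{k=0}^{5} (−1)^k C(18,k) = (−1)^5 C(17,5) = -6188.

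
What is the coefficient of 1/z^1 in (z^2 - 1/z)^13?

General term: C(13,j)·(z^2)^j·(-1/z)^(13-j), with z-exponent 2j − 1(13−j) = 3j − 13.
Set 3j − 13 = -1: j = 4.
C(13,4) = 715; 1^4 = 1; (-1)^9 = -1.
Coefficient = 715 · 1 · (-1) = -715.

-715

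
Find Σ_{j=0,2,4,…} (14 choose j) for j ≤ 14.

Half of (1+1)^14 + (1−1)^14 gives the even-index sum: 2^13 = 8192.

8192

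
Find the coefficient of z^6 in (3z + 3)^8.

183708

The general term is C(8,j)·(3z)^j·(3)^(8-j); the z^6 term has j = 6.
C(8,6) = 28.
Coefficient = C(8,6) · 3^6 · 3^2 = 28 · 729 · 9 = 183708.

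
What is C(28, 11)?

21474180

C(28,11) = (28·27·26·25·24·23·22·21·20·19·18) / 11! = 857180548224000 / 39916800 = 21474180.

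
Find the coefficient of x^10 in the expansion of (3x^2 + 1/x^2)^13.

14073345

General term: C(13,j)·(3x^2)^j·(1/x^2)^(13-j), with x-exponent 2j − 2(13−j) = 4j − 26.
Set 4j − 26 = 10: j = 9.
C(13,9) = 715; 3^9 = 19683; 1^4 = 1.
Coefficient = 715 · 19683 · 1 = 14073345.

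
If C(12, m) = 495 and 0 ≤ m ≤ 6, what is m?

4

C(12,m) increases on 0 ≤ m ≤ 6. C(12,3) = 220 and C(12,4) = 495, so m = 4.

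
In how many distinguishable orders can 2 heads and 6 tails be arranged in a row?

Choose positions for the heads: C(8,2) = 28.

28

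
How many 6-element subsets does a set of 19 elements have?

27132

C(19,6) = (19·18·17·16·15·14) / 6! = 19535040 / 720 = 27132.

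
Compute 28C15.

C(28,15) = C(28,13) by symmetry.
C(28,13) = (28·27·26·25·24·23·22·21·20·19·18·17·16) / 13! = 233153109116928000 / 6227020800 = 37442160.

37442160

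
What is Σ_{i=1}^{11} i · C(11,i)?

Differentiating (1+x)^11 and setting x=1: Σ i·C(11,i) = 11·2^10 = 11264.

11264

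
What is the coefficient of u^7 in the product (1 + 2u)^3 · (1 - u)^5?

28

Coefficient of u^7 = Σ_{j} C(3,j)·2^j·C(5,7-j)·(-1)^(7-j) for j from 2 to 3.
= (-12) + 40 = 28.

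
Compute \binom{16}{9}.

C(16,9) = C(16,7) by symmetry.
C(16,7) = (16·15·14·13·12·11·10) / 7! = 57657600 / 5040 = 11440.

11440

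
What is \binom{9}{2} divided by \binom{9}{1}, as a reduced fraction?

C(n,k+1)/C(n,k) = (n−k)/(k+1) = (9−1)/(1+1) = 8/2 = 4.

4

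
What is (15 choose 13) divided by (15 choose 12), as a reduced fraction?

C(n,k+1)/C(n,k) = (n−k)/(k+1) = (15−12)/(12+1) = 3/13.

3/13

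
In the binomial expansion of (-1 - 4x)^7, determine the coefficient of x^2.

-336

The general term is C(7,j)·(-1)^j·(-4x)^(7-j); the x^2 term has j = 5.
C(7,5) = 21.
Coefficient = C(7,5) · (-1)^5 · (-4)^2 = 21 · (-1) · 16 = -336.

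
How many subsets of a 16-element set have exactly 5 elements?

4368

Choose the 5 positions: C(16,5) = 4368.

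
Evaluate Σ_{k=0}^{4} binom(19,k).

1 + 19 + 171 + 969 + 3876 = 5036.

5036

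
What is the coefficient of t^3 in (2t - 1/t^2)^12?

-112640

General term: C(12,j)·(2t)^j·(-1/t^2)^(12-j), with t-exponent 1j − 2(12−j) = 3j − 24.
Set 3j − 24 = 3: j = 9.
C(12,9) = 220; 2^9 = 512; (-1)^3 = -1.
Coefficient = 220 · 512 · (-1) = -112640.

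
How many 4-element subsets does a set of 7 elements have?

35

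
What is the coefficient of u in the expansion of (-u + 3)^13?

The general term is C(13,j)·(-u)^j·(3)^(13-j); the u^1 term has j = 1.
C(13,1) = 13.
Coefficient = C(13,1) · (-1)^1 · 3^12 = 13 · (-1) · 531441 = -6908733.

-6908733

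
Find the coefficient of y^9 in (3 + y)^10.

The general term is C(10,j)·(3)^j·(y)^(10-j); the y^9 term has j = 1.
C(10,1) = 10.
Coefficient = C(10,1) · 3^1 = 10 · 3 = 30.

30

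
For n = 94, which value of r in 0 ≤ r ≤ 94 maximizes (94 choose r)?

C(94,r) is maximized at r = 94/2 = 47.

47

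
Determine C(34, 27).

5379616

C(34,27) = C(34,7) by symmetry.
C(34,7) = (34·33·32·31·30·29·28) / 7! = 27113264640 / 5040 = 5379616.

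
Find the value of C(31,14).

C(31,14) = (31·30·29·28·27·26·25·24·23·22·21·20·19·18) / 14! = 23118159385601280000 / 87178291200 = 265182525.

265182525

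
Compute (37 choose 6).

C(37,6) = (37·36·35·34·33·32) / 6! = 1673844480 / 720 = 2324784.

2324784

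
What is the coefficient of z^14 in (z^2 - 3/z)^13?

General term: C(13,j)·(z^2)^j·(-3/z)^(13-j), with z-exponent 2j − 1(13−j) = 3j − 13.
Set 3j − 13 = 14: j = 9.
C(13,9) = 715; 1^9 = 1; (-3)^4 = 81.
Coefficient = 715 · 1 · 81 = 57915.

57915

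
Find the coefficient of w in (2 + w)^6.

192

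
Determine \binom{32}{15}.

565722720

C(32,15) = (32·31·30·29·28·27·26·25·24·23·22·21·20·19·18) / 15! = 739781100339240960000 / 1307674368000 = 565722720.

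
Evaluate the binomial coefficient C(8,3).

56

C(8,3) = (8·7·6) / 3! = 336 / 6 = 56.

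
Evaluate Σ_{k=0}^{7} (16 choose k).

1 + 16 + 120 + 560 + 1820 + 4368 + 8008 + 11440 = 26333.

26333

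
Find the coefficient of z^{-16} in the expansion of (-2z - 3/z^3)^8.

81648

General term: C(8,j)·(-2z)^j·(-3/z^3)^(8-j), with z-exponent 1j − 3(8−j) = 4j − 24.
Set 4j − 24 = -16: j = 2.
C(8,2) = 28; (-2)^2 = 4; (-3)^6 = 729.
Coefficient = 28 · 4 · 729 = 81648.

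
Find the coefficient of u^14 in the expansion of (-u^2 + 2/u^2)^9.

General term: C(9,j)·(-u^2)^j·(2/u^2)^(9-j), with u-exponent 2j − 2(9−j) = 4j − 18.
Set 4j − 18 = 14: j = 8.
C(9,8) = 9; (-1)^8 = 1; 2^1 = 2.
Coefficient = 9 · 1 · 2 = 18.

18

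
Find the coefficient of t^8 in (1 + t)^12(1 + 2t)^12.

16399647

Coefficient of t^8 = Σ_{j} C(12,j)·1^j·C(12,8-j)·2^(8-j) for j from 0 to 8.
= 126720 + 1216512 + 3902976 + 5575680 + 3920400 + 1393920 + 243936 + 19008 + 495 = 16399647.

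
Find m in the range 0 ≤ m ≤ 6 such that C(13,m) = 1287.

C(13,m) increases on 0 ≤ m ≤ 6. C(13,4) = 715 and C(13,5) = 1287, so m = 5.

5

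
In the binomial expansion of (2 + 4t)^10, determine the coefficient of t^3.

983040

The general term is C(10,j)·(2)^j·(4t)^(10-j); the t^3 term has j = 7.
C(10,7) = 120.
Coefficient = C(10,7) · 2^7 · 4^3 = 120 · 128 · 64 = 983040.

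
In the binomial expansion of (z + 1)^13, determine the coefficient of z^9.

The general term is C(13,j)·(z)^j·(1)^(13-j); the z^9 term has j = 9.
C(13,9) = 715.
Coefficient = C(13,9) = 715.

715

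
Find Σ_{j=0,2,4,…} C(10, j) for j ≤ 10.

Even-j terms of row 10 sum to 2^9 = 512.

512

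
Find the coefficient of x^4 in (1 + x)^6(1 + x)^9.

1365

Coefficient of x^4 = Σ_{j} C(6,j)·C(9,4-j) for j from 0 to 4.
= 126 + 504 + 540 + 180 + 15 = 1365.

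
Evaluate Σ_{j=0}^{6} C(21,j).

1 + 21 + 210 + 1330 + 5985 + 20349 + 54264 = 82160.

82160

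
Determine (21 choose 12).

293930

C(21,12) = C(21,9) by symmetry.
C(21,9) = (21·20·19·18·17·16·15·14·13) / 9! = 106661318400 / 362880 = 293930.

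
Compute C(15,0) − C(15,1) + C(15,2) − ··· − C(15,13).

-14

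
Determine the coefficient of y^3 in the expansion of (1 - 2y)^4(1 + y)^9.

Coefficient of y^3 = Σ_{j} C(4,j)·(-2)^j·C(9,3-j)·1^(3-j) for j from 0 to 3.
= 84 + (-288) + 216 + (-32) = -20.

-20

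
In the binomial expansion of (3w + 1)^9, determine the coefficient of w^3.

2268

The general term is C(9,j)·(3w)^j·(1)^(9-j); the w^3 term has j = 3.
C(9,3) = 84.
Coefficient = C(9,3) · 3^3 = 84 · 27 = 2268.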